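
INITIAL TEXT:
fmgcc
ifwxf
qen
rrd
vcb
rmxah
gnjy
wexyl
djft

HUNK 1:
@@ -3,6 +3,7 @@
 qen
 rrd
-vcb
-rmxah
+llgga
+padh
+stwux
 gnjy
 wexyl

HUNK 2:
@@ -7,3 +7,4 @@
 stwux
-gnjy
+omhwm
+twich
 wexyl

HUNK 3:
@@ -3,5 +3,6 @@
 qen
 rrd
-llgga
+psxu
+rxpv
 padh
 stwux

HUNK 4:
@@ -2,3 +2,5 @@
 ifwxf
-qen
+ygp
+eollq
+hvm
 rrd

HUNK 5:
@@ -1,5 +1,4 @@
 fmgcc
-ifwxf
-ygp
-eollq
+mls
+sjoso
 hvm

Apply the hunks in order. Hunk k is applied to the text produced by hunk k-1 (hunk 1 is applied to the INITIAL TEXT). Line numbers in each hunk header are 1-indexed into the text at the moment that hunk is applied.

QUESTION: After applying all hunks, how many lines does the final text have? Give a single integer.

Answer: 13

Derivation:
Hunk 1: at line 3 remove [vcb,rmxah] add [llgga,padh,stwux] -> 10 lines: fmgcc ifwxf qen rrd llgga padh stwux gnjy wexyl djft
Hunk 2: at line 7 remove [gnjy] add [omhwm,twich] -> 11 lines: fmgcc ifwxf qen rrd llgga padh stwux omhwm twich wexyl djft
Hunk 3: at line 3 remove [llgga] add [psxu,rxpv] -> 12 lines: fmgcc ifwxf qen rrd psxu rxpv padh stwux omhwm twich wexyl djft
Hunk 4: at line 2 remove [qen] add [ygp,eollq,hvm] -> 14 lines: fmgcc ifwxf ygp eollq hvm rrd psxu rxpv padh stwux omhwm twich wexyl djft
Hunk 5: at line 1 remove [ifwxf,ygp,eollq] add [mls,sjoso] -> 13 lines: fmgcc mls sjoso hvm rrd psxu rxpv padh stwux omhwm twich wexyl djft
Final line count: 13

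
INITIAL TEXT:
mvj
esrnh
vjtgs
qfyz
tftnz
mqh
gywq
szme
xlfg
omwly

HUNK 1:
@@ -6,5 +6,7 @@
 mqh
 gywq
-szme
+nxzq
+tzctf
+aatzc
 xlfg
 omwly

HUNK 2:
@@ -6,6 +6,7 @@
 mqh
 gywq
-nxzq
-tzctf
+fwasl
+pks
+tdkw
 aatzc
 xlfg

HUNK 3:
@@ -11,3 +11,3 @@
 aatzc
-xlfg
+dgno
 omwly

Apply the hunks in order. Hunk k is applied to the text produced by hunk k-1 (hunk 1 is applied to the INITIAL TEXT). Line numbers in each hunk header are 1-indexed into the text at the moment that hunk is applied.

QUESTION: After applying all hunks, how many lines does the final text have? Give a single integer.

Hunk 1: at line 6 remove [szme] add [nxzq,tzctf,aatzc] -> 12 lines: mvj esrnh vjtgs qfyz tftnz mqh gywq nxzq tzctf aatzc xlfg omwly
Hunk 2: at line 6 remove [nxzq,tzctf] add [fwasl,pks,tdkw] -> 13 lines: mvj esrnh vjtgs qfyz tftnz mqh gywq fwasl pks tdkw aatzc xlfg omwly
Hunk 3: at line 11 remove [xlfg] add [dgno] -> 13 lines: mvj esrnh vjtgs qfyz tftnz mqh gywq fwasl pks tdkw aatzc dgno omwly
Final line count: 13

Answer: 13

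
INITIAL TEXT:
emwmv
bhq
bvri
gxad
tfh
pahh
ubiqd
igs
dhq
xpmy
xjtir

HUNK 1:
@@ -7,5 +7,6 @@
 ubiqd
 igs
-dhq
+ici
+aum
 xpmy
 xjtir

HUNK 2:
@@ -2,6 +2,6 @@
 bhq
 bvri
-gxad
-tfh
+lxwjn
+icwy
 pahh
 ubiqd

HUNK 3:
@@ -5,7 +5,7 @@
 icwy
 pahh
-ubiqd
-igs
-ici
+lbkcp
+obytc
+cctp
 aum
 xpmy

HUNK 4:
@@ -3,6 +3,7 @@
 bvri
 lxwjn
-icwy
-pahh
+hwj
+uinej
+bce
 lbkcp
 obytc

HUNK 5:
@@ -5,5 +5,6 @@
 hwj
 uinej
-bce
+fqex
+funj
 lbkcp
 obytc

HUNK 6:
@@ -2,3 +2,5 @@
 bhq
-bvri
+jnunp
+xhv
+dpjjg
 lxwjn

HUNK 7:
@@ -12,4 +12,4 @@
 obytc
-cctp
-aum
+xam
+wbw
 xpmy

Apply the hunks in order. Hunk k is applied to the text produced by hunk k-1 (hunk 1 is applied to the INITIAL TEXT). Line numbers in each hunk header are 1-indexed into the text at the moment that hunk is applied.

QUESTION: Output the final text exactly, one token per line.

Hunk 1: at line 7 remove [dhq] add [ici,aum] -> 12 lines: emwmv bhq bvri gxad tfh pahh ubiqd igs ici aum xpmy xjtir
Hunk 2: at line 2 remove [gxad,tfh] add [lxwjn,icwy] -> 12 lines: emwmv bhq bvri lxwjn icwy pahh ubiqd igs ici aum xpmy xjtir
Hunk 3: at line 5 remove [ubiqd,igs,ici] add [lbkcp,obytc,cctp] -> 12 lines: emwmv bhq bvri lxwjn icwy pahh lbkcp obytc cctp aum xpmy xjtir
Hunk 4: at line 3 remove [icwy,pahh] add [hwj,uinej,bce] -> 13 lines: emwmv bhq bvri lxwjn hwj uinej bce lbkcp obytc cctp aum xpmy xjtir
Hunk 5: at line 5 remove [bce] add [fqex,funj] -> 14 lines: emwmv bhq bvri lxwjn hwj uinej fqex funj lbkcp obytc cctp aum xpmy xjtir
Hunk 6: at line 2 remove [bvri] add [jnunp,xhv,dpjjg] -> 16 lines: emwmv bhq jnunp xhv dpjjg lxwjn hwj uinej fqex funj lbkcp obytc cctp aum xpmy xjtir
Hunk 7: at line 12 remove [cctp,aum] add [xam,wbw] -> 16 lines: emwmv bhq jnunp xhv dpjjg lxwjn hwj uinej fqex funj lbkcp obytc xam wbw xpmy xjtir

Answer: emwmv
bhq
jnunp
xhv
dpjjg
lxwjn
hwj
uinej
fqex
funj
lbkcp
obytc
xam
wbw
xpmy
xjtir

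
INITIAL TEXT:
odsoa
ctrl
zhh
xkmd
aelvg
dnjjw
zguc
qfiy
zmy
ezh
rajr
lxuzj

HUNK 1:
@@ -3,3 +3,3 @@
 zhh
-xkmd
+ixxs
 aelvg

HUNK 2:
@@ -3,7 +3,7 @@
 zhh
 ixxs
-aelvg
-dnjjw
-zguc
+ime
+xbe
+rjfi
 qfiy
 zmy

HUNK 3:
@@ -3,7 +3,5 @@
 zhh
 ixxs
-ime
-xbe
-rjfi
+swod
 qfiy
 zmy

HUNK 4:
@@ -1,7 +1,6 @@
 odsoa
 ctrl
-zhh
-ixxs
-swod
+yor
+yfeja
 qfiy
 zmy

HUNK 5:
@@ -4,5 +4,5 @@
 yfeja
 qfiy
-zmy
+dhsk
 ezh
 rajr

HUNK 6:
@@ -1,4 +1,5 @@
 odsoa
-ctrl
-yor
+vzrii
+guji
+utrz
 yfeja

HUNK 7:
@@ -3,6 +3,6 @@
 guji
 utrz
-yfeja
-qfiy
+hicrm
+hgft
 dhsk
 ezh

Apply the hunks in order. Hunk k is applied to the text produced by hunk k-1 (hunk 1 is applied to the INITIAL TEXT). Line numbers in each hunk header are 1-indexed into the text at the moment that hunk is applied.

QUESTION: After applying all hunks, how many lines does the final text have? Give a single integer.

Hunk 1: at line 3 remove [xkmd] add [ixxs] -> 12 lines: odsoa ctrl zhh ixxs aelvg dnjjw zguc qfiy zmy ezh rajr lxuzj
Hunk 2: at line 3 remove [aelvg,dnjjw,zguc] add [ime,xbe,rjfi] -> 12 lines: odsoa ctrl zhh ixxs ime xbe rjfi qfiy zmy ezh rajr lxuzj
Hunk 3: at line 3 remove [ime,xbe,rjfi] add [swod] -> 10 lines: odsoa ctrl zhh ixxs swod qfiy zmy ezh rajr lxuzj
Hunk 4: at line 1 remove [zhh,ixxs,swod] add [yor,yfeja] -> 9 lines: odsoa ctrl yor yfeja qfiy zmy ezh rajr lxuzj
Hunk 5: at line 4 remove [zmy] add [dhsk] -> 9 lines: odsoa ctrl yor yfeja qfiy dhsk ezh rajr lxuzj
Hunk 6: at line 1 remove [ctrl,yor] add [vzrii,guji,utrz] -> 10 lines: odsoa vzrii guji utrz yfeja qfiy dhsk ezh rajr lxuzj
Hunk 7: at line 3 remove [yfeja,qfiy] add [hicrm,hgft] -> 10 lines: odsoa vzrii guji utrz hicrm hgft dhsk ezh rajr lxuzj
Final line count: 10

Answer: 10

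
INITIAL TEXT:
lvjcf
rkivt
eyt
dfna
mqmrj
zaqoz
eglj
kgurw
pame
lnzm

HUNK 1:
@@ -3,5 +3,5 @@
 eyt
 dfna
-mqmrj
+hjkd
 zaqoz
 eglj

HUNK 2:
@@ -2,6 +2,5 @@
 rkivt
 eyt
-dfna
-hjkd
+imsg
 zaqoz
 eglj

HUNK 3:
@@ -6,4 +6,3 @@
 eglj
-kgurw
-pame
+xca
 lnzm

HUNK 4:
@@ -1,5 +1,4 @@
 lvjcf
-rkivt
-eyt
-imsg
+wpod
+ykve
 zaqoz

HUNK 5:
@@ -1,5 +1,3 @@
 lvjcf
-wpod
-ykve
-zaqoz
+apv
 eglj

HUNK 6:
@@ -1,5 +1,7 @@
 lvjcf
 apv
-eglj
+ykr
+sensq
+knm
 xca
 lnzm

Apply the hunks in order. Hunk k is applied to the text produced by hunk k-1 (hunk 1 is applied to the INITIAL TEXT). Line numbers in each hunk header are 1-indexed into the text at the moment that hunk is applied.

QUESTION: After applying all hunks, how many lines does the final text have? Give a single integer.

Answer: 7

Derivation:
Hunk 1: at line 3 remove [mqmrj] add [hjkd] -> 10 lines: lvjcf rkivt eyt dfna hjkd zaqoz eglj kgurw pame lnzm
Hunk 2: at line 2 remove [dfna,hjkd] add [imsg] -> 9 lines: lvjcf rkivt eyt imsg zaqoz eglj kgurw pame lnzm
Hunk 3: at line 6 remove [kgurw,pame] add [xca] -> 8 lines: lvjcf rkivt eyt imsg zaqoz eglj xca lnzm
Hunk 4: at line 1 remove [rkivt,eyt,imsg] add [wpod,ykve] -> 7 lines: lvjcf wpod ykve zaqoz eglj xca lnzm
Hunk 5: at line 1 remove [wpod,ykve,zaqoz] add [apv] -> 5 lines: lvjcf apv eglj xca lnzm
Hunk 6: at line 1 remove [eglj] add [ykr,sensq,knm] -> 7 lines: lvjcf apv ykr sensq knm xca lnzm
Final line count: 7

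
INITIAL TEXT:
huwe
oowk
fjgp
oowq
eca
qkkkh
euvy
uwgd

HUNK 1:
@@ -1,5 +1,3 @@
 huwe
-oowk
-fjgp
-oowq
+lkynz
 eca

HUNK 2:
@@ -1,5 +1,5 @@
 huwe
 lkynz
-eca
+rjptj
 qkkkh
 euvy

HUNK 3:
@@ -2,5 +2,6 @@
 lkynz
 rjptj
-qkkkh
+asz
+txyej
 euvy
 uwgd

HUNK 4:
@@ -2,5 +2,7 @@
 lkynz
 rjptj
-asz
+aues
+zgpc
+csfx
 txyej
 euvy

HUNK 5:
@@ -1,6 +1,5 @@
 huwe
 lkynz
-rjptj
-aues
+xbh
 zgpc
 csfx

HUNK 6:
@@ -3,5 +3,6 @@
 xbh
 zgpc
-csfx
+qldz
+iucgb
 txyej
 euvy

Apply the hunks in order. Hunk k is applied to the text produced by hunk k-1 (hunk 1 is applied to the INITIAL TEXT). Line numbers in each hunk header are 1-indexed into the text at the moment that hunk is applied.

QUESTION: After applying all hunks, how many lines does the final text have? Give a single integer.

Hunk 1: at line 1 remove [oowk,fjgp,oowq] add [lkynz] -> 6 lines: huwe lkynz eca qkkkh euvy uwgd
Hunk 2: at line 1 remove [eca] add [rjptj] -> 6 lines: huwe lkynz rjptj qkkkh euvy uwgd
Hunk 3: at line 2 remove [qkkkh] add [asz,txyej] -> 7 lines: huwe lkynz rjptj asz txyej euvy uwgd
Hunk 4: at line 2 remove [asz] add [aues,zgpc,csfx] -> 9 lines: huwe lkynz rjptj aues zgpc csfx txyej euvy uwgd
Hunk 5: at line 1 remove [rjptj,aues] add [xbh] -> 8 lines: huwe lkynz xbh zgpc csfx txyej euvy uwgd
Hunk 6: at line 3 remove [csfx] add [qldz,iucgb] -> 9 lines: huwe lkynz xbh zgpc qldz iucgb txyej euvy uwgd
Final line count: 9

Answer: 9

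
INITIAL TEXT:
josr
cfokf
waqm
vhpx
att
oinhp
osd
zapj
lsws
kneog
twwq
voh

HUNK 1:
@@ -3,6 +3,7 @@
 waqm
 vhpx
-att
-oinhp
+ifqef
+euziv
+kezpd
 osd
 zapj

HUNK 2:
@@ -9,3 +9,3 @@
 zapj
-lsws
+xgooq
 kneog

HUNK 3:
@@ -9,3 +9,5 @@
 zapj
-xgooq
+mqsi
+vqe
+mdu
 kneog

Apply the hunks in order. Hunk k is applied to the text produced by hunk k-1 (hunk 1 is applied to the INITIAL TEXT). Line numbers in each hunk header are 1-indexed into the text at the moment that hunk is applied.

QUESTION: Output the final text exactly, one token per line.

Hunk 1: at line 3 remove [att,oinhp] add [ifqef,euziv,kezpd] -> 13 lines: josr cfokf waqm vhpx ifqef euziv kezpd osd zapj lsws kneog twwq voh
Hunk 2: at line 9 remove [lsws] add [xgooq] -> 13 lines: josr cfokf waqm vhpx ifqef euziv kezpd osd zapj xgooq kneog twwq voh
Hunk 3: at line 9 remove [xgooq] add [mqsi,vqe,mdu] -> 15 lines: josr cfokf waqm vhpx ifqef euziv kezpd osd zapj mqsi vqe mdu kneog twwq voh

Answer: josr
cfokf
waqm
vhpx
ifqef
euziv
kezpd
osd
zapj
mqsi
vqe
mdu
kneog
twwq
voh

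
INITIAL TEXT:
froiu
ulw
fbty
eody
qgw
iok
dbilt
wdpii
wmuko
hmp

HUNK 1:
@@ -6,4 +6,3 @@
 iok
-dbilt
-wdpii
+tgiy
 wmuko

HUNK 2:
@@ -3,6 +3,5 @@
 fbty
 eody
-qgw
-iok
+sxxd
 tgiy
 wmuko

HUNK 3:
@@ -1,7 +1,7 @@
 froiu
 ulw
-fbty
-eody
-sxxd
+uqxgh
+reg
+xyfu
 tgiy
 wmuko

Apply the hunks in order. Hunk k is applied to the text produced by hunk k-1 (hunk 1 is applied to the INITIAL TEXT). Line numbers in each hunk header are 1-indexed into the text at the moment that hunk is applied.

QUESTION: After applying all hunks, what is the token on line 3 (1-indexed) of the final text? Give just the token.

Hunk 1: at line 6 remove [dbilt,wdpii] add [tgiy] -> 9 lines: froiu ulw fbty eody qgw iok tgiy wmuko hmp
Hunk 2: at line 3 remove [qgw,iok] add [sxxd] -> 8 lines: froiu ulw fbty eody sxxd tgiy wmuko hmp
Hunk 3: at line 1 remove [fbty,eody,sxxd] add [uqxgh,reg,xyfu] -> 8 lines: froiu ulw uqxgh reg xyfu tgiy wmuko hmp
Final line 3: uqxgh

Answer: uqxgh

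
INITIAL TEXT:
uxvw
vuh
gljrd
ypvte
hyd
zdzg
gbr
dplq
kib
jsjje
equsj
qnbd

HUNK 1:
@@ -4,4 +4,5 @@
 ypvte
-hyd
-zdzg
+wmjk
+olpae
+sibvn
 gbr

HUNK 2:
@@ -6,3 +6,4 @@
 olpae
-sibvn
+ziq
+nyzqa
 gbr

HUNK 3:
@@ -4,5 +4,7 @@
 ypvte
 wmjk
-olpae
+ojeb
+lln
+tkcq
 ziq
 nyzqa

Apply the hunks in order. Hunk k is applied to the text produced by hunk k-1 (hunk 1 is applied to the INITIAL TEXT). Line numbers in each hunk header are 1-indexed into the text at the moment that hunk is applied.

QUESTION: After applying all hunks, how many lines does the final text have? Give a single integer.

Answer: 16

Derivation:
Hunk 1: at line 4 remove [hyd,zdzg] add [wmjk,olpae,sibvn] -> 13 lines: uxvw vuh gljrd ypvte wmjk olpae sibvn gbr dplq kib jsjje equsj qnbd
Hunk 2: at line 6 remove [sibvn] add [ziq,nyzqa] -> 14 lines: uxvw vuh gljrd ypvte wmjk olpae ziq nyzqa gbr dplq kib jsjje equsj qnbd
Hunk 3: at line 4 remove [olpae] add [ojeb,lln,tkcq] -> 16 lines: uxvw vuh gljrd ypvte wmjk ojeb lln tkcq ziq nyzqa gbr dplq kib jsjje equsj qnbd
Final line count: 16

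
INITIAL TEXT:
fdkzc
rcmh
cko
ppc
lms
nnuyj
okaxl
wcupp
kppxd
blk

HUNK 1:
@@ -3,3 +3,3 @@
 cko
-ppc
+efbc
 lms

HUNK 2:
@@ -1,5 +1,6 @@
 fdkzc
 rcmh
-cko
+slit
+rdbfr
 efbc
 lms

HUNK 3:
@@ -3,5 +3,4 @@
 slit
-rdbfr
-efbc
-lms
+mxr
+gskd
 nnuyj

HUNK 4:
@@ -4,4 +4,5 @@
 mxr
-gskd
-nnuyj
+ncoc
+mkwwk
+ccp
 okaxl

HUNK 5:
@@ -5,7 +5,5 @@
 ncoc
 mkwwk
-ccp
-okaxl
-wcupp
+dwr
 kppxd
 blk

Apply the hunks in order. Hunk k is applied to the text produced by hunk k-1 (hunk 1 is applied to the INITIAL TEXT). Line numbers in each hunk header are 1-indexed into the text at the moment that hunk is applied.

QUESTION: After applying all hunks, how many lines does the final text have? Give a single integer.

Hunk 1: at line 3 remove [ppc] add [efbc] -> 10 lines: fdkzc rcmh cko efbc lms nnuyj okaxl wcupp kppxd blk
Hunk 2: at line 1 remove [cko] add [slit,rdbfr] -> 11 lines: fdkzc rcmh slit rdbfr efbc lms nnuyj okaxl wcupp kppxd blk
Hunk 3: at line 3 remove [rdbfr,efbc,lms] add [mxr,gskd] -> 10 lines: fdkzc rcmh slit mxr gskd nnuyj okaxl wcupp kppxd blk
Hunk 4: at line 4 remove [gskd,nnuyj] add [ncoc,mkwwk,ccp] -> 11 lines: fdkzc rcmh slit mxr ncoc mkwwk ccp okaxl wcupp kppxd blk
Hunk 5: at line 5 remove [ccp,okaxl,wcupp] add [dwr] -> 9 lines: fdkzc rcmh slit mxr ncoc mkwwk dwr kppxd blk
Final line count: 9

Answer: 9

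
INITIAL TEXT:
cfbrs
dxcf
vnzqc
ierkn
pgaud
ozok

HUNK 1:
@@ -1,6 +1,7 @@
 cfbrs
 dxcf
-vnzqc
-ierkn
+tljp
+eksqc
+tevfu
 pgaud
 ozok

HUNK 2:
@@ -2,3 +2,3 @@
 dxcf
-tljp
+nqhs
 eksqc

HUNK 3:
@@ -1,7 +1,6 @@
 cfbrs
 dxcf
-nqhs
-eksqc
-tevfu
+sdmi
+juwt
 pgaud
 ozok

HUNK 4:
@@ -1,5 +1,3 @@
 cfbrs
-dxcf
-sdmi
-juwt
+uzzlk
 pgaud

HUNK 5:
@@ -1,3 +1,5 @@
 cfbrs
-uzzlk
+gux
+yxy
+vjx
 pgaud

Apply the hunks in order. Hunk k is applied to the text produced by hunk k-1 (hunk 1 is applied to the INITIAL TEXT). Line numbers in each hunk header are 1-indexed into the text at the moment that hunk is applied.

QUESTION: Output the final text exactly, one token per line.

Hunk 1: at line 1 remove [vnzqc,ierkn] add [tljp,eksqc,tevfu] -> 7 lines: cfbrs dxcf tljp eksqc tevfu pgaud ozok
Hunk 2: at line 2 remove [tljp] add [nqhs] -> 7 lines: cfbrs dxcf nqhs eksqc tevfu pgaud ozok
Hunk 3: at line 1 remove [nqhs,eksqc,tevfu] add [sdmi,juwt] -> 6 lines: cfbrs dxcf sdmi juwt pgaud ozok
Hunk 4: at line 1 remove [dxcf,sdmi,juwt] add [uzzlk] -> 4 lines: cfbrs uzzlk pgaud ozok
Hunk 5: at line 1 remove [uzzlk] add [gux,yxy,vjx] -> 6 lines: cfbrs gux yxy vjx pgaud ozok

Answer: cfbrs
gux
yxy
vjx
pgaud
ozok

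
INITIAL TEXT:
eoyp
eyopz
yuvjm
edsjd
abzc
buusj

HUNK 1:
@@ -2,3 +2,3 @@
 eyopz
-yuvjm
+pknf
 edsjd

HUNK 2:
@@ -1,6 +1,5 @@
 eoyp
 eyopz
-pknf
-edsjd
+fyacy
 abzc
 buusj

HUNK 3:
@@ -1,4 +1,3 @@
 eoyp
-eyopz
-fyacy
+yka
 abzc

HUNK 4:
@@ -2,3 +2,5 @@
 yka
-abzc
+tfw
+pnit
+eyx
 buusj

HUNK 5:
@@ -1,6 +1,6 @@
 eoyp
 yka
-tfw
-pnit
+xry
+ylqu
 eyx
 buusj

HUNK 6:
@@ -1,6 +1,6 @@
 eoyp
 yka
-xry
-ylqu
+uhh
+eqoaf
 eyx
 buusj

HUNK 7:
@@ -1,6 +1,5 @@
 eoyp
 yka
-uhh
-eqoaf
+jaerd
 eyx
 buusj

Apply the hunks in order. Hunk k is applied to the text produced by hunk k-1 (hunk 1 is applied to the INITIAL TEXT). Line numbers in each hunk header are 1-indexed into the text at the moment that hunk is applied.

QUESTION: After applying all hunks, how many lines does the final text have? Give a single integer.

Hunk 1: at line 2 remove [yuvjm] add [pknf] -> 6 lines: eoyp eyopz pknf edsjd abzc buusj
Hunk 2: at line 1 remove [pknf,edsjd] add [fyacy] -> 5 lines: eoyp eyopz fyacy abzc buusj
Hunk 3: at line 1 remove [eyopz,fyacy] add [yka] -> 4 lines: eoyp yka abzc buusj
Hunk 4: at line 2 remove [abzc] add [tfw,pnit,eyx] -> 6 lines: eoyp yka tfw pnit eyx buusj
Hunk 5: at line 1 remove [tfw,pnit] add [xry,ylqu] -> 6 lines: eoyp yka xry ylqu eyx buusj
Hunk 6: at line 1 remove [xry,ylqu] add [uhh,eqoaf] -> 6 lines: eoyp yka uhh eqoaf eyx buusj
Hunk 7: at line 1 remove [uhh,eqoaf] add [jaerd] -> 5 lines: eoyp yka jaerd eyx buusj
Final line count: 5

Answer: 5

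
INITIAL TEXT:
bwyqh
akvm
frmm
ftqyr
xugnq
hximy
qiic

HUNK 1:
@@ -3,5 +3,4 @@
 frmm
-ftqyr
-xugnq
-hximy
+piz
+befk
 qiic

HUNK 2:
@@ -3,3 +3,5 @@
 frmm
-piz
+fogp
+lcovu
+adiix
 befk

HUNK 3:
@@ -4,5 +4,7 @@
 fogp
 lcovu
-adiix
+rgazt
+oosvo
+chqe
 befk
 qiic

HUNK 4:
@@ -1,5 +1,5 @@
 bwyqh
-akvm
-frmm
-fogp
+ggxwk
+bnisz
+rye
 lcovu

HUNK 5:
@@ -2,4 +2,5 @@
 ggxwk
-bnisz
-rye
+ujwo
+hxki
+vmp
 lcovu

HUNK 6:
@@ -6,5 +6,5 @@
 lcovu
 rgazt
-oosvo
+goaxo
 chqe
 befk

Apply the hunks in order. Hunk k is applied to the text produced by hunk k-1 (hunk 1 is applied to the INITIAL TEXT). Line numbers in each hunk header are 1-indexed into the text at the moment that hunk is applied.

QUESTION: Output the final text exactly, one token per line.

Hunk 1: at line 3 remove [ftqyr,xugnq,hximy] add [piz,befk] -> 6 lines: bwyqh akvm frmm piz befk qiic
Hunk 2: at line 3 remove [piz] add [fogp,lcovu,adiix] -> 8 lines: bwyqh akvm frmm fogp lcovu adiix befk qiic
Hunk 3: at line 4 remove [adiix] add [rgazt,oosvo,chqe] -> 10 lines: bwyqh akvm frmm fogp lcovu rgazt oosvo chqe befk qiic
Hunk 4: at line 1 remove [akvm,frmm,fogp] add [ggxwk,bnisz,rye] -> 10 lines: bwyqh ggxwk bnisz rye lcovu rgazt oosvo chqe befk qiic
Hunk 5: at line 2 remove [bnisz,rye] add [ujwo,hxki,vmp] -> 11 lines: bwyqh ggxwk ujwo hxki vmp lcovu rgazt oosvo chqe befk qiic
Hunk 6: at line 6 remove [oosvo] add [goaxo] -> 11 lines: bwyqh ggxwk ujwo hxki vmp lcovu rgazt goaxo chqe befk qiic

Answer: bwyqh
ggxwk
ujwo
hxki
vmp
lcovu
rgazt
goaxo
chqe
befk
qiic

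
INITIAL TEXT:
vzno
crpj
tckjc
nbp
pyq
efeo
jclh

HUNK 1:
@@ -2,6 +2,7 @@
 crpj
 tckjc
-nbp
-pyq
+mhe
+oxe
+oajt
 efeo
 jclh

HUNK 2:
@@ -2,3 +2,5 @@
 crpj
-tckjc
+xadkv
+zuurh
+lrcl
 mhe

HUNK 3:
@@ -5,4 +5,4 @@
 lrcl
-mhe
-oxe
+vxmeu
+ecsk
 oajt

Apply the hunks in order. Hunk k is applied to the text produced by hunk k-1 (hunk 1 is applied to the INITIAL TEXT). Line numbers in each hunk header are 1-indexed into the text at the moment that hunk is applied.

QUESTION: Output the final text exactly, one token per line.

Hunk 1: at line 2 remove [nbp,pyq] add [mhe,oxe,oajt] -> 8 lines: vzno crpj tckjc mhe oxe oajt efeo jclh
Hunk 2: at line 2 remove [tckjc] add [xadkv,zuurh,lrcl] -> 10 lines: vzno crpj xadkv zuurh lrcl mhe oxe oajt efeo jclh
Hunk 3: at line 5 remove [mhe,oxe] add [vxmeu,ecsk] -> 10 lines: vzno crpj xadkv zuurh lrcl vxmeu ecsk oajt efeo jclh

Answer: vzno
crpj
xadkv
zuurh
lrcl
vxmeu
ecsk
oajt
efeo
jclh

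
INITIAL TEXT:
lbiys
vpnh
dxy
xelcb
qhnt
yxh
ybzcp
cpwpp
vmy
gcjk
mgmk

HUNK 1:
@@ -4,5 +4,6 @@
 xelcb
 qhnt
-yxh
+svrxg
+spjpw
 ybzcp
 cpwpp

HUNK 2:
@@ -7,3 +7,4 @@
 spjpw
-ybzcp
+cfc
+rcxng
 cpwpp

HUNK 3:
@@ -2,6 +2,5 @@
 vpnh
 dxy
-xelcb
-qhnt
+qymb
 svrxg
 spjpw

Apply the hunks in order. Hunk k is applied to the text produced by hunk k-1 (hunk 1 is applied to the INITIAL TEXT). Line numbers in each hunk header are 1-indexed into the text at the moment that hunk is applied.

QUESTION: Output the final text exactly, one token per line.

Answer: lbiys
vpnh
dxy
qymb
svrxg
spjpw
cfc
rcxng
cpwpp
vmy
gcjk
mgmk

Derivation:
Hunk 1: at line 4 remove [yxh] add [svrxg,spjpw] -> 12 lines: lbiys vpnh dxy xelcb qhnt svrxg spjpw ybzcp cpwpp vmy gcjk mgmk
Hunk 2: at line 7 remove [ybzcp] add [cfc,rcxng] -> 13 lines: lbiys vpnh dxy xelcb qhnt svrxg spjpw cfc rcxng cpwpp vmy gcjk mgmk
Hunk 3: at line 2 remove [xelcb,qhnt] add [qymb] -> 12 lines: lbiys vpnh dxy qymb svrxg spjpw cfc rcxng cpwpp vmy gcjk mgmk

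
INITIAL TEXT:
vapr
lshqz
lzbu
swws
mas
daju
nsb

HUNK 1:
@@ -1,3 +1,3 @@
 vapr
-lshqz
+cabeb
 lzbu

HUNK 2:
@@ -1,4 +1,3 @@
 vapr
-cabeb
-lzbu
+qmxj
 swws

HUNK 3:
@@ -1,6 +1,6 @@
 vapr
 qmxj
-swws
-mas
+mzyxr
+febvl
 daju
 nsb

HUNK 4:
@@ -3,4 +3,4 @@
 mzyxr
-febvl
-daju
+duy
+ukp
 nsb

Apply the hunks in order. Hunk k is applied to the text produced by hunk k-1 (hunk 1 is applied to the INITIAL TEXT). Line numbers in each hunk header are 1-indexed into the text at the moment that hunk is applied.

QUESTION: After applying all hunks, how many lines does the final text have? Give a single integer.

Answer: 6

Derivation:
Hunk 1: at line 1 remove [lshqz] add [cabeb] -> 7 lines: vapr cabeb lzbu swws mas daju nsb
Hunk 2: at line 1 remove [cabeb,lzbu] add [qmxj] -> 6 lines: vapr qmxj swws mas daju nsb
Hunk 3: at line 1 remove [swws,mas] add [mzyxr,febvl] -> 6 lines: vapr qmxj mzyxr febvl daju nsb
Hunk 4: at line 3 remove [febvl,daju] add [duy,ukp] -> 6 lines: vapr qmxj mzyxr duy ukp nsb
Final line count: 6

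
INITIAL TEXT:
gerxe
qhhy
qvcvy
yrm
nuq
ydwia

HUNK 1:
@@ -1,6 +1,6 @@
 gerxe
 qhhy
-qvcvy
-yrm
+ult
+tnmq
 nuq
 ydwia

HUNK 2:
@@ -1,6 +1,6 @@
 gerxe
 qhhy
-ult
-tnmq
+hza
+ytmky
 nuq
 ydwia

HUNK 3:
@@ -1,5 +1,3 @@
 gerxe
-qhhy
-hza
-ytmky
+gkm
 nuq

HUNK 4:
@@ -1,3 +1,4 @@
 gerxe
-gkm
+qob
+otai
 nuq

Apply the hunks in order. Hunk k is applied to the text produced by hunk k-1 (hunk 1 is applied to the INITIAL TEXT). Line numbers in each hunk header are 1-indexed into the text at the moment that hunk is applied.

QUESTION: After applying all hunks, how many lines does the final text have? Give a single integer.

Answer: 5

Derivation:
Hunk 1: at line 1 remove [qvcvy,yrm] add [ult,tnmq] -> 6 lines: gerxe qhhy ult tnmq nuq ydwia
Hunk 2: at line 1 remove [ult,tnmq] add [hza,ytmky] -> 6 lines: gerxe qhhy hza ytmky nuq ydwia
Hunk 3: at line 1 remove [qhhy,hza,ytmky] add [gkm] -> 4 lines: gerxe gkm nuq ydwia
Hunk 4: at line 1 remove [gkm] add [qob,otai] -> 5 lines: gerxe qob otai nuq ydwia
Final line count: 5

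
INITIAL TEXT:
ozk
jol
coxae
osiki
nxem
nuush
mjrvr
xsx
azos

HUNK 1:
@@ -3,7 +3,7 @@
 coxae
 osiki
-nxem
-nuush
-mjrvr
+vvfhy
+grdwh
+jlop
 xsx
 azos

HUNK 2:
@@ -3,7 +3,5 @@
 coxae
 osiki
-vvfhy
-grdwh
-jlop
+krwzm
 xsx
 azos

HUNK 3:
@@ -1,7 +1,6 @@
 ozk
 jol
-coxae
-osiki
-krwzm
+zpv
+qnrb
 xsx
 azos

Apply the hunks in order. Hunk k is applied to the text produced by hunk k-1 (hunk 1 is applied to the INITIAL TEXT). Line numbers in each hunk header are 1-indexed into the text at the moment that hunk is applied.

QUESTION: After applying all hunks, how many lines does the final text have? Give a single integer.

Hunk 1: at line 3 remove [nxem,nuush,mjrvr] add [vvfhy,grdwh,jlop] -> 9 lines: ozk jol coxae osiki vvfhy grdwh jlop xsx azos
Hunk 2: at line 3 remove [vvfhy,grdwh,jlop] add [krwzm] -> 7 lines: ozk jol coxae osiki krwzm xsx azos
Hunk 3: at line 1 remove [coxae,osiki,krwzm] add [zpv,qnrb] -> 6 lines: ozk jol zpv qnrb xsx azos
Final line count: 6

Answer: 6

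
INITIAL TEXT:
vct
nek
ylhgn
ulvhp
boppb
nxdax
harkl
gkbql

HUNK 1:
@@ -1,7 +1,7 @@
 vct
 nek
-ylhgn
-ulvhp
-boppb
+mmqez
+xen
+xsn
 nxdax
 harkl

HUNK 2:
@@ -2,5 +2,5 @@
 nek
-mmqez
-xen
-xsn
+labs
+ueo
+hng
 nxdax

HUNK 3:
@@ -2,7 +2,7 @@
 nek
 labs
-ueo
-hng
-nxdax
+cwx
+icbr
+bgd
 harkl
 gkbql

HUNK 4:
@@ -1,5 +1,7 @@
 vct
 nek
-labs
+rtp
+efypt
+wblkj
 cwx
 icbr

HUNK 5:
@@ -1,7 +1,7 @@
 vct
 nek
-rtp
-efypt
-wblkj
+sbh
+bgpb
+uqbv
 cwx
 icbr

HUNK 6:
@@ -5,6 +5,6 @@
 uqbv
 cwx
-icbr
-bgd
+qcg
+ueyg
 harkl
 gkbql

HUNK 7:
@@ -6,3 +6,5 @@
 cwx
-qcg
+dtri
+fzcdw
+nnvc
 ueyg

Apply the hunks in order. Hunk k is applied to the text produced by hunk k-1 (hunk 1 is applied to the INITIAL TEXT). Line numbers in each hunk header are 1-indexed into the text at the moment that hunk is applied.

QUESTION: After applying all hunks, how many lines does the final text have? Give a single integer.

Hunk 1: at line 1 remove [ylhgn,ulvhp,boppb] add [mmqez,xen,xsn] -> 8 lines: vct nek mmqez xen xsn nxdax harkl gkbql
Hunk 2: at line 2 remove [mmqez,xen,xsn] add [labs,ueo,hng] -> 8 lines: vct nek labs ueo hng nxdax harkl gkbql
Hunk 3: at line 2 remove [ueo,hng,nxdax] add [cwx,icbr,bgd] -> 8 lines: vct nek labs cwx icbr bgd harkl gkbql
Hunk 4: at line 1 remove [labs] add [rtp,efypt,wblkj] -> 10 lines: vct nek rtp efypt wblkj cwx icbr bgd harkl gkbql
Hunk 5: at line 1 remove [rtp,efypt,wblkj] add [sbh,bgpb,uqbv] -> 10 lines: vct nek sbh bgpb uqbv cwx icbr bgd harkl gkbql
Hunk 6: at line 5 remove [icbr,bgd] add [qcg,ueyg] -> 10 lines: vct nek sbh bgpb uqbv cwx qcg ueyg harkl gkbql
Hunk 7: at line 6 remove [qcg] add [dtri,fzcdw,nnvc] -> 12 lines: vct nek sbh bgpb uqbv cwx dtri fzcdw nnvc ueyg harkl gkbql
Final line count: 12

Answer: 12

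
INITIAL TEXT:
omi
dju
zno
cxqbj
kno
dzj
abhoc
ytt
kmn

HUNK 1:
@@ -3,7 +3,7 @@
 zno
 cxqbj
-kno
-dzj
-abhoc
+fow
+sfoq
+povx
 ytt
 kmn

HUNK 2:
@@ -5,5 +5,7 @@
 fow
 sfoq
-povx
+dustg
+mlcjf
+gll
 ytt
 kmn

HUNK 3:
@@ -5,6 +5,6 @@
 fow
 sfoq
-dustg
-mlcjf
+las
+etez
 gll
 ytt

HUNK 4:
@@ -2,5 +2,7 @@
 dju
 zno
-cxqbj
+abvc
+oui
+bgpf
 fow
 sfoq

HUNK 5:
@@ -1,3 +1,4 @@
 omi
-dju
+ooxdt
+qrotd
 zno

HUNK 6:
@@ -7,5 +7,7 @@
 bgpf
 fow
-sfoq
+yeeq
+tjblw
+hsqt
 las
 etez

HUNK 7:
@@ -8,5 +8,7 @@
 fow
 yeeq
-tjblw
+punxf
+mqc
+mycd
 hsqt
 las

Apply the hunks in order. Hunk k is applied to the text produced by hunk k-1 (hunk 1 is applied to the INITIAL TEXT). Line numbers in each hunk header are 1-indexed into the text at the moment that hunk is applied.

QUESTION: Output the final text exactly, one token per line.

Hunk 1: at line 3 remove [kno,dzj,abhoc] add [fow,sfoq,povx] -> 9 lines: omi dju zno cxqbj fow sfoq povx ytt kmn
Hunk 2: at line 5 remove [povx] add [dustg,mlcjf,gll] -> 11 lines: omi dju zno cxqbj fow sfoq dustg mlcjf gll ytt kmn
Hunk 3: at line 5 remove [dustg,mlcjf] add [las,etez] -> 11 lines: omi dju zno cxqbj fow sfoq las etez gll ytt kmn
Hunk 4: at line 2 remove [cxqbj] add [abvc,oui,bgpf] -> 13 lines: omi dju zno abvc oui bgpf fow sfoq las etez gll ytt kmn
Hunk 5: at line 1 remove [dju] add [ooxdt,qrotd] -> 14 lines: omi ooxdt qrotd zno abvc oui bgpf fow sfoq las etez gll ytt kmn
Hunk 6: at line 7 remove [sfoq] add [yeeq,tjblw,hsqt] -> 16 lines: omi ooxdt qrotd zno abvc oui bgpf fow yeeq tjblw hsqt las etez gll ytt kmn
Hunk 7: at line 8 remove [tjblw] add [punxf,mqc,mycd] -> 18 lines: omi ooxdt qrotd zno abvc oui bgpf fow yeeq punxf mqc mycd hsqt las etez gll ytt kmn

Answer: omi
ooxdt
qrotd
zno
abvc
oui
bgpf
fow
yeeq
punxf
mqc
mycd
hsqt
las
etez
gll
ytt
kmn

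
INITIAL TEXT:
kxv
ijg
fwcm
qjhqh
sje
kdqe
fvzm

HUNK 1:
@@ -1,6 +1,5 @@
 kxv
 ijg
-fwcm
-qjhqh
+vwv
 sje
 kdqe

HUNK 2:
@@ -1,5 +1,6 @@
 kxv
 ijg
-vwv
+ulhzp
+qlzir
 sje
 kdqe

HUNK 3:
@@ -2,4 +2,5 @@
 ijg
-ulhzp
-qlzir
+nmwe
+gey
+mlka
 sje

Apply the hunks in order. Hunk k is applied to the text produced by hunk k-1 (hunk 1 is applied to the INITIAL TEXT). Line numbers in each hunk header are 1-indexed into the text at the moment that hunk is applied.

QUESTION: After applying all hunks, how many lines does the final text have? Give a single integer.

Hunk 1: at line 1 remove [fwcm,qjhqh] add [vwv] -> 6 lines: kxv ijg vwv sje kdqe fvzm
Hunk 2: at line 1 remove [vwv] add [ulhzp,qlzir] -> 7 lines: kxv ijg ulhzp qlzir sje kdqe fvzm
Hunk 3: at line 2 remove [ulhzp,qlzir] add [nmwe,gey,mlka] -> 8 lines: kxv ijg nmwe gey mlka sje kdqe fvzm
Final line count: 8

Answer: 8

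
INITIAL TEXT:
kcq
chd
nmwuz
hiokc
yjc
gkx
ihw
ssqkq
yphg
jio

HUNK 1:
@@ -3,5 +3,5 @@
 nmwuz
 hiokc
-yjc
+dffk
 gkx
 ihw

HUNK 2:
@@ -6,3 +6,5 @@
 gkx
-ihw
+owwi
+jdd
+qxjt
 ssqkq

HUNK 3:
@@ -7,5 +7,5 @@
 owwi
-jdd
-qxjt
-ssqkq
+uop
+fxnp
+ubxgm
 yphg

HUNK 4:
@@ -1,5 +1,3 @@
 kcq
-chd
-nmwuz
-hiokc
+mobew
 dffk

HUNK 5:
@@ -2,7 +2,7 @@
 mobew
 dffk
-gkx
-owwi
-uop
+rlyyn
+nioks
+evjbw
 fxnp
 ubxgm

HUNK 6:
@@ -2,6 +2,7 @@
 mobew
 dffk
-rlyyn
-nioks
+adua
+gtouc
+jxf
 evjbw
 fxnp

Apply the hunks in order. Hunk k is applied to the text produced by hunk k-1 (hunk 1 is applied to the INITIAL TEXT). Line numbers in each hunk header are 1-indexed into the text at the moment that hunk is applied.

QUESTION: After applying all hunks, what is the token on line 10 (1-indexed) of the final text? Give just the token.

Hunk 1: at line 3 remove [yjc] add [dffk] -> 10 lines: kcq chd nmwuz hiokc dffk gkx ihw ssqkq yphg jio
Hunk 2: at line 6 remove [ihw] add [owwi,jdd,qxjt] -> 12 lines: kcq chd nmwuz hiokc dffk gkx owwi jdd qxjt ssqkq yphg jio
Hunk 3: at line 7 remove [jdd,qxjt,ssqkq] add [uop,fxnp,ubxgm] -> 12 lines: kcq chd nmwuz hiokc dffk gkx owwi uop fxnp ubxgm yphg jio
Hunk 4: at line 1 remove [chd,nmwuz,hiokc] add [mobew] -> 10 lines: kcq mobew dffk gkx owwi uop fxnp ubxgm yphg jio
Hunk 5: at line 2 remove [gkx,owwi,uop] add [rlyyn,nioks,evjbw] -> 10 lines: kcq mobew dffk rlyyn nioks evjbw fxnp ubxgm yphg jio
Hunk 6: at line 2 remove [rlyyn,nioks] add [adua,gtouc,jxf] -> 11 lines: kcq mobew dffk adua gtouc jxf evjbw fxnp ubxgm yphg jio
Final line 10: yphg

Answer: yphg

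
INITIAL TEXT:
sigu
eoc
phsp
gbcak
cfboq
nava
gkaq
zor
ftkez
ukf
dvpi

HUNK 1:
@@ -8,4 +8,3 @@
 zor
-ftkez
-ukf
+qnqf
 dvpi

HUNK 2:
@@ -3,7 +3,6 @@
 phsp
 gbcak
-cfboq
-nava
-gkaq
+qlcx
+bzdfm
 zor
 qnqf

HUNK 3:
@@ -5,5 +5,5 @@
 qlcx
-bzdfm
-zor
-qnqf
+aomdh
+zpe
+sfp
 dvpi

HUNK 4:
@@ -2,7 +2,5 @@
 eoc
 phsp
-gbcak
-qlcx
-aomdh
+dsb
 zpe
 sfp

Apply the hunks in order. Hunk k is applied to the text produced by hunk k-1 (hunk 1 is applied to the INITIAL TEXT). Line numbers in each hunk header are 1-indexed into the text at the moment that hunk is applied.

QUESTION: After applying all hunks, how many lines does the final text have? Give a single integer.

Answer: 7

Derivation:
Hunk 1: at line 8 remove [ftkez,ukf] add [qnqf] -> 10 lines: sigu eoc phsp gbcak cfboq nava gkaq zor qnqf dvpi
Hunk 2: at line 3 remove [cfboq,nava,gkaq] add [qlcx,bzdfm] -> 9 lines: sigu eoc phsp gbcak qlcx bzdfm zor qnqf dvpi
Hunk 3: at line 5 remove [bzdfm,zor,qnqf] add [aomdh,zpe,sfp] -> 9 lines: sigu eoc phsp gbcak qlcx aomdh zpe sfp dvpi
Hunk 4: at line 2 remove [gbcak,qlcx,aomdh] add [dsb] -> 7 lines: sigu eoc phsp dsb zpe sfp dvpi
Final line count: 7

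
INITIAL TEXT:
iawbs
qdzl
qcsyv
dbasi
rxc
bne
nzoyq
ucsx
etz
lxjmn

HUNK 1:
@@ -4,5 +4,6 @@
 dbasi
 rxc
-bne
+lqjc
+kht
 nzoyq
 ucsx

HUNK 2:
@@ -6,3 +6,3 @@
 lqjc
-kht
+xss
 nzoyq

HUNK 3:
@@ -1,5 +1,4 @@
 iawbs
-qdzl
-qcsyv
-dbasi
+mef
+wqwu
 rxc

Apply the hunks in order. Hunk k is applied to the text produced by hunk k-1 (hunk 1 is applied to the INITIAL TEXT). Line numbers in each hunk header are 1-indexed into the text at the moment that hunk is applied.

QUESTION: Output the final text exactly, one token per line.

Answer: iawbs
mef
wqwu
rxc
lqjc
xss
nzoyq
ucsx
etz
lxjmn

Derivation:
Hunk 1: at line 4 remove [bne] add [lqjc,kht] -> 11 lines: iawbs qdzl qcsyv dbasi rxc lqjc kht nzoyq ucsx etz lxjmn
Hunk 2: at line 6 remove [kht] add [xss] -> 11 lines: iawbs qdzl qcsyv dbasi rxc lqjc xss nzoyq ucsx etz lxjmn
Hunk 3: at line 1 remove [qdzl,qcsyv,dbasi] add [mef,wqwu] -> 10 lines: iawbs mef wqwu rxc lqjc xss nzoyq ucsx etz lxjmn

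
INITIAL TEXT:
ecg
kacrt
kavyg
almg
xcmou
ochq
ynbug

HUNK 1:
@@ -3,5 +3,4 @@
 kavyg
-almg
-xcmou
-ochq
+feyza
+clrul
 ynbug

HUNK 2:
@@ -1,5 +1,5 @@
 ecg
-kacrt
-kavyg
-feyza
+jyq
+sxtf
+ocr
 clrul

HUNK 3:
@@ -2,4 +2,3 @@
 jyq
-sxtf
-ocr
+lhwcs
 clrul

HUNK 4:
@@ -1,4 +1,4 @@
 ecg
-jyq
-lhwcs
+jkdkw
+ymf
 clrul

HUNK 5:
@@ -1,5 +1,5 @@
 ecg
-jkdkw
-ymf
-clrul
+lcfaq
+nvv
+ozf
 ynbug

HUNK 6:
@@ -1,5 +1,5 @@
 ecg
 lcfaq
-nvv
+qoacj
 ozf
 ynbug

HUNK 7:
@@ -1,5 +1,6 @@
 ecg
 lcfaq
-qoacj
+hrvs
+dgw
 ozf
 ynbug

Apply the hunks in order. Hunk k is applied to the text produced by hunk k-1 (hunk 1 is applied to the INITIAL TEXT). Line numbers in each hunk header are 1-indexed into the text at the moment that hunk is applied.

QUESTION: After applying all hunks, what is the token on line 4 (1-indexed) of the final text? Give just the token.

Answer: dgw

Derivation:
Hunk 1: at line 3 remove [almg,xcmou,ochq] add [feyza,clrul] -> 6 lines: ecg kacrt kavyg feyza clrul ynbug
Hunk 2: at line 1 remove [kacrt,kavyg,feyza] add [jyq,sxtf,ocr] -> 6 lines: ecg jyq sxtf ocr clrul ynbug
Hunk 3: at line 2 remove [sxtf,ocr] add [lhwcs] -> 5 lines: ecg jyq lhwcs clrul ynbug
Hunk 4: at line 1 remove [jyq,lhwcs] add [jkdkw,ymf] -> 5 lines: ecg jkdkw ymf clrul ynbug
Hunk 5: at line 1 remove [jkdkw,ymf,clrul] add [lcfaq,nvv,ozf] -> 5 lines: ecg lcfaq nvv ozf ynbug
Hunk 6: at line 1 remove [nvv] add [qoacj] -> 5 lines: ecg lcfaq qoacj ozf ynbug
Hunk 7: at line 1 remove [qoacj] add [hrvs,dgw] -> 6 lines: ecg lcfaq hrvs dgw ozf ynbug
Final line 4: dgw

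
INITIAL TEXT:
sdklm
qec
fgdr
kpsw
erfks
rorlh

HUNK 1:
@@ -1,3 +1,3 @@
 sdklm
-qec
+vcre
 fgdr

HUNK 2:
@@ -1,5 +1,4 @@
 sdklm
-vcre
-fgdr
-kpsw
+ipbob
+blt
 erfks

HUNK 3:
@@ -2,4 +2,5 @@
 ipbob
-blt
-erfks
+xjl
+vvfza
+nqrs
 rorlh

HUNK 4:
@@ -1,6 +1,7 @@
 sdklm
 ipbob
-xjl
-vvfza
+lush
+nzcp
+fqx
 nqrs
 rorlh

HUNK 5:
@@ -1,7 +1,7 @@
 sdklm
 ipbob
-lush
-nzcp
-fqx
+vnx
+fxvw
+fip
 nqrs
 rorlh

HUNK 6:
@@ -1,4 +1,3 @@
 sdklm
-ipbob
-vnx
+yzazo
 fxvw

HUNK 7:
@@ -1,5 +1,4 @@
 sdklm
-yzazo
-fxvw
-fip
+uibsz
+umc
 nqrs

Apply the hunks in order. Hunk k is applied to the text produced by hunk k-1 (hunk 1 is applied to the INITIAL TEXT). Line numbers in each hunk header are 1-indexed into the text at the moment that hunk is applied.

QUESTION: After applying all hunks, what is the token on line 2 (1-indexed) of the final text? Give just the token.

Answer: uibsz

Derivation:
Hunk 1: at line 1 remove [qec] add [vcre] -> 6 lines: sdklm vcre fgdr kpsw erfks rorlh
Hunk 2: at line 1 remove [vcre,fgdr,kpsw] add [ipbob,blt] -> 5 lines: sdklm ipbob blt erfks rorlh
Hunk 3: at line 2 remove [blt,erfks] add [xjl,vvfza,nqrs] -> 6 lines: sdklm ipbob xjl vvfza nqrs rorlh
Hunk 4: at line 1 remove [xjl,vvfza] add [lush,nzcp,fqx] -> 7 lines: sdklm ipbob lush nzcp fqx nqrs rorlh
Hunk 5: at line 1 remove [lush,nzcp,fqx] add [vnx,fxvw,fip] -> 7 lines: sdklm ipbob vnx fxvw fip nqrs rorlh
Hunk 6: at line 1 remove [ipbob,vnx] add [yzazo] -> 6 lines: sdklm yzazo fxvw fip nqrs rorlh
Hunk 7: at line 1 remove [yzazo,fxvw,fip] add [uibsz,umc] -> 5 lines: sdklm uibsz umc nqrs rorlh
Final line 2: uibsz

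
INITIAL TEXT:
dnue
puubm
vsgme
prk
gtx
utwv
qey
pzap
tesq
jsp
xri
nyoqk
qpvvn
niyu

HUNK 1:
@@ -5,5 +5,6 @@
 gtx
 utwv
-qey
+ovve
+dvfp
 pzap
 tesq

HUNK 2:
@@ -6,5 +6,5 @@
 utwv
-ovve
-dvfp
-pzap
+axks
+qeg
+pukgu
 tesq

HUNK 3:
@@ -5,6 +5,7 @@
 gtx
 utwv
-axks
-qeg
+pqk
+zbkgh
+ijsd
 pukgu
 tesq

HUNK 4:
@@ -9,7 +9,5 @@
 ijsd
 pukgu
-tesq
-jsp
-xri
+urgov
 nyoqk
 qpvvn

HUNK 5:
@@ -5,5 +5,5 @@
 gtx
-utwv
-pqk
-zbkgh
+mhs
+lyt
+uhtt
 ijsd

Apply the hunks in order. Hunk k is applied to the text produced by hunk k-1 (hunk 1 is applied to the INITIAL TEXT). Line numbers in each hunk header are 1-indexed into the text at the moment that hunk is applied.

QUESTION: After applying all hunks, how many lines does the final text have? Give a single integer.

Hunk 1: at line 5 remove [qey] add [ovve,dvfp] -> 15 lines: dnue puubm vsgme prk gtx utwv ovve dvfp pzap tesq jsp xri nyoqk qpvvn niyu
Hunk 2: at line 6 remove [ovve,dvfp,pzap] add [axks,qeg,pukgu] -> 15 lines: dnue puubm vsgme prk gtx utwv axks qeg pukgu tesq jsp xri nyoqk qpvvn niyu
Hunk 3: at line 5 remove [axks,qeg] add [pqk,zbkgh,ijsd] -> 16 lines: dnue puubm vsgme prk gtx utwv pqk zbkgh ijsd pukgu tesq jsp xri nyoqk qpvvn niyu
Hunk 4: at line 9 remove [tesq,jsp,xri] add [urgov] -> 14 lines: dnue puubm vsgme prk gtx utwv pqk zbkgh ijsd pukgu urgov nyoqk qpvvn niyu
Hunk 5: at line 5 remove [utwv,pqk,zbkgh] add [mhs,lyt,uhtt] -> 14 lines: dnue puubm vsgme prk gtx mhs lyt uhtt ijsd pukgu urgov nyoqk qpvvn niyu
Final line count: 14

Answer: 14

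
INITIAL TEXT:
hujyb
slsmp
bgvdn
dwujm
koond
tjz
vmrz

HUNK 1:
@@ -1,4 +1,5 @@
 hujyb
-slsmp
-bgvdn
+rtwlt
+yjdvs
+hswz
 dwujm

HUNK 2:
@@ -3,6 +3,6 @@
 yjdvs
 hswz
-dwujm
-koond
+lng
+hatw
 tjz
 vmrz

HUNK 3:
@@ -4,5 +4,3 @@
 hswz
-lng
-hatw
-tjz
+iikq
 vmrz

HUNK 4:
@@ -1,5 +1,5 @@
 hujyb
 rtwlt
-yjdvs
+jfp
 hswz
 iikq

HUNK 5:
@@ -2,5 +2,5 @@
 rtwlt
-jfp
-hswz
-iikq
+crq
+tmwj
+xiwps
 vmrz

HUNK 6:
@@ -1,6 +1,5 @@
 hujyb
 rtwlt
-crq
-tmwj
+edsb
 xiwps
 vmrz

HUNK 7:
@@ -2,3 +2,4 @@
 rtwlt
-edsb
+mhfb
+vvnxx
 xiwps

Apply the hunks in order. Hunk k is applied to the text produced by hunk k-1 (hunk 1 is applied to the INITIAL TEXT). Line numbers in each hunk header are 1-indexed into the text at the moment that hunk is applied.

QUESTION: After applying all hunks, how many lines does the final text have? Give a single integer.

Answer: 6

Derivation:
Hunk 1: at line 1 remove [slsmp,bgvdn] add [rtwlt,yjdvs,hswz] -> 8 lines: hujyb rtwlt yjdvs hswz dwujm koond tjz vmrz
Hunk 2: at line 3 remove [dwujm,koond] add [lng,hatw] -> 8 lines: hujyb rtwlt yjdvs hswz lng hatw tjz vmrz
Hunk 3: at line 4 remove [lng,hatw,tjz] add [iikq] -> 6 lines: hujyb rtwlt yjdvs hswz iikq vmrz
Hunk 4: at line 1 remove [yjdvs] add [jfp] -> 6 lines: hujyb rtwlt jfp hswz iikq vmrz
Hunk 5: at line 2 remove [jfp,hswz,iikq] add [crq,tmwj,xiwps] -> 6 lines: hujyb rtwlt crq tmwj xiwps vmrz
Hunk 6: at line 1 remove [crq,tmwj] add [edsb] -> 5 lines: hujyb rtwlt edsb xiwps vmrz
Hunk 7: at line 2 remove [edsb] add [mhfb,vvnxx] -> 6 lines: hujyb rtwlt mhfb vvnxx xiwps vmrz
Final line count: 6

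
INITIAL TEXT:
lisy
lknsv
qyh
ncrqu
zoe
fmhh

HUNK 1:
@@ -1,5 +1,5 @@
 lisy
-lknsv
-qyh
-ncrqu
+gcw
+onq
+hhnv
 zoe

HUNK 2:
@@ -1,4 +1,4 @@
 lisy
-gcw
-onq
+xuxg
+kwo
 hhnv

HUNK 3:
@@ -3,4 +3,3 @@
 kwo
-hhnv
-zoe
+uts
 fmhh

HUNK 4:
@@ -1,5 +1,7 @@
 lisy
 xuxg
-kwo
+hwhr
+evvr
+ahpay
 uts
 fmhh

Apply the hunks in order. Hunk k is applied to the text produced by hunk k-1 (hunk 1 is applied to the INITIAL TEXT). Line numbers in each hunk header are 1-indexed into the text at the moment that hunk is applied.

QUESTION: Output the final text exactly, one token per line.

Hunk 1: at line 1 remove [lknsv,qyh,ncrqu] add [gcw,onq,hhnv] -> 6 lines: lisy gcw onq hhnv zoe fmhh
Hunk 2: at line 1 remove [gcw,onq] add [xuxg,kwo] -> 6 lines: lisy xuxg kwo hhnv zoe fmhh
Hunk 3: at line 3 remove [hhnv,zoe] add [uts] -> 5 lines: lisy xuxg kwo uts fmhh
Hunk 4: at line 1 remove [kwo] add [hwhr,evvr,ahpay] -> 7 lines: lisy xuxg hwhr evvr ahpay uts fmhh

Answer: lisy
xuxg
hwhr
evvr
ahpay
uts
fmhh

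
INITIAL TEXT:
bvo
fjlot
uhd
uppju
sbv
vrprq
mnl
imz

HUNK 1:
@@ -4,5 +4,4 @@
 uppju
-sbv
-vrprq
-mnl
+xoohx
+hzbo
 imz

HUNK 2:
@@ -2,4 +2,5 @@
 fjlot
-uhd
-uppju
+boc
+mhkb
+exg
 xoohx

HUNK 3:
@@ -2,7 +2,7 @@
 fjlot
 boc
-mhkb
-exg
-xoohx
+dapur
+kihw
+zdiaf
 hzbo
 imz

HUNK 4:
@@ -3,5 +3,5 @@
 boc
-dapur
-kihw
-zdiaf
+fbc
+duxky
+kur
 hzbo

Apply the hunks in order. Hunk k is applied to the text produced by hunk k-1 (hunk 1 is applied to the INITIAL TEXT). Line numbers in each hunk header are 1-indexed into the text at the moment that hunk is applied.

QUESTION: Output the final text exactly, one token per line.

Hunk 1: at line 4 remove [sbv,vrprq,mnl] add [xoohx,hzbo] -> 7 lines: bvo fjlot uhd uppju xoohx hzbo imz
Hunk 2: at line 2 remove [uhd,uppju] add [boc,mhkb,exg] -> 8 lines: bvo fjlot boc mhkb exg xoohx hzbo imz
Hunk 3: at line 2 remove [mhkb,exg,xoohx] add [dapur,kihw,zdiaf] -> 8 lines: bvo fjlot boc dapur kihw zdiaf hzbo imz
Hunk 4: at line 3 remove [dapur,kihw,zdiaf] add [fbc,duxky,kur] -> 8 lines: bvo fjlot boc fbc duxky kur hzbo imz

Answer: bvo
fjlot
boc
fbc
duxky
kur
hzbo
imz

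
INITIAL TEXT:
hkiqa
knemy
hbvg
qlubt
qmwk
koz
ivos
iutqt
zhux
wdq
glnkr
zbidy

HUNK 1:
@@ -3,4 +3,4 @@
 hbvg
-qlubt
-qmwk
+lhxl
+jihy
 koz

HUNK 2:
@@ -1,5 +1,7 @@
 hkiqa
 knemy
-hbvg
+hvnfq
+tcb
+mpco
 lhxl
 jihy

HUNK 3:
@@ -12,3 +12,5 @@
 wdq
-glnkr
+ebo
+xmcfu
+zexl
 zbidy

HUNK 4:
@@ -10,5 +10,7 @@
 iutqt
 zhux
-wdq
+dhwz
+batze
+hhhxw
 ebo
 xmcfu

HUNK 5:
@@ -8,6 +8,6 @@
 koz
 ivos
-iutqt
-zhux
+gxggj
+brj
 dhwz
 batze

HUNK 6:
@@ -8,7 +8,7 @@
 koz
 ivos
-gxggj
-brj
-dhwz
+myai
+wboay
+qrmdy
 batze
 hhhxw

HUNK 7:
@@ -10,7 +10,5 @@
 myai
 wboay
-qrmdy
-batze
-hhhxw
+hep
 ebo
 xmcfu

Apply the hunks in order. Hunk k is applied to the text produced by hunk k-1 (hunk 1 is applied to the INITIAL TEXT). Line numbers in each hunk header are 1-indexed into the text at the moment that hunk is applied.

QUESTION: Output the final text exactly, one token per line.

Hunk 1: at line 3 remove [qlubt,qmwk] add [lhxl,jihy] -> 12 lines: hkiqa knemy hbvg lhxl jihy koz ivos iutqt zhux wdq glnkr zbidy
Hunk 2: at line 1 remove [hbvg] add [hvnfq,tcb,mpco] -> 14 lines: hkiqa knemy hvnfq tcb mpco lhxl jihy koz ivos iutqt zhux wdq glnkr zbidy
Hunk 3: at line 12 remove [glnkr] add [ebo,xmcfu,zexl] -> 16 lines: hkiqa knemy hvnfq tcb mpco lhxl jihy koz ivos iutqt zhux wdq ebo xmcfu zexl zbidy
Hunk 4: at line 10 remove [wdq] add [dhwz,batze,hhhxw] -> 18 lines: hkiqa knemy hvnfq tcb mpco lhxl jihy koz ivos iutqt zhux dhwz batze hhhxw ebo xmcfu zexl zbidy
Hunk 5: at line 8 remove [iutqt,zhux] add [gxggj,brj] -> 18 lines: hkiqa knemy hvnfq tcb mpco lhxl jihy koz ivos gxggj brj dhwz batze hhhxw ebo xmcfu zexl zbidy
Hunk 6: at line 8 remove [gxggj,brj,dhwz] add [myai,wboay,qrmdy] -> 18 lines: hkiqa knemy hvnfq tcb mpco lhxl jihy koz ivos myai wboay qrmdy batze hhhxw ebo xmcfu zexl zbidy
Hunk 7: at line 10 remove [qrmdy,batze,hhhxw] add [hep] -> 16 lines: hkiqa knemy hvnfq tcb mpco lhxl jihy koz ivos myai wboay hep ebo xmcfu zexl zbidy

Answer: hkiqa
knemy
hvnfq
tcb
mpco
lhxl
jihy
koz
ivos
myai
wboay
hep
ebo
xmcfu
zexl
zbidy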